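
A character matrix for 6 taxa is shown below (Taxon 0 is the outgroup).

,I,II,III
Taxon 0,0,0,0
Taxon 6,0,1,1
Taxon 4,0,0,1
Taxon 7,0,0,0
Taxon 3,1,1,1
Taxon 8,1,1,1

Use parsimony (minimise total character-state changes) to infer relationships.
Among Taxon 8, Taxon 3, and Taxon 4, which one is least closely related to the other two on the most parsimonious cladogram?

Taxon 4

The outgroup has state '0' for every character, so '1' is the derived state throughout.
Only Taxon 3 and Taxon 8 show the derived state '1' for I, supporting them as a clade.
II: derived state '1' in Taxon 3, Taxon 6, and Taxon 8 only — synapomorphy for {Taxon 3, Taxon 6, Taxon 8}.
III: derived state '1' in Taxon 3, Taxon 4, Taxon 6, and Taxon 8 only — synapomorphy for {Taxon 3, Taxon 4, Taxon 6, Taxon 8}.
Most parsimonious ingroup topology: (((Taxon 6,(Taxon 8,Taxon 3)),Taxon 4),Taxon 7).
Taxon 8 and Taxon 3 share a more recent common ancestor with each other than either does with Taxon 4, so Taxon 4 is the least closely related of the three.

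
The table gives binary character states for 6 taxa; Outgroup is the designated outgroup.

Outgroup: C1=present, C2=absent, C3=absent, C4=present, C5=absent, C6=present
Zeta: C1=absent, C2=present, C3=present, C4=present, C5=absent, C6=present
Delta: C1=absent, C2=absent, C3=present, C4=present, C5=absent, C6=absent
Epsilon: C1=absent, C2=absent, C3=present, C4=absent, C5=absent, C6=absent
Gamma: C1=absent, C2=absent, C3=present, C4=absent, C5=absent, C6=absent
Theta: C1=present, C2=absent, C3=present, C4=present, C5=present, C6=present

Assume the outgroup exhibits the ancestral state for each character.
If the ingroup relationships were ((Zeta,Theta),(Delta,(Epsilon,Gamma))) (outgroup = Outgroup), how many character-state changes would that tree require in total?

Map each character onto ((Zeta,Theta),(Delta,(Epsilon,Gamma))) (rooted by Outgroup) and count the minimum state changes it requires (Fitch parsimony):
C1: 2; C2: 1; C3: 1; C4: 1; C5: 1; C6: 1.
Total tree length = 7.

7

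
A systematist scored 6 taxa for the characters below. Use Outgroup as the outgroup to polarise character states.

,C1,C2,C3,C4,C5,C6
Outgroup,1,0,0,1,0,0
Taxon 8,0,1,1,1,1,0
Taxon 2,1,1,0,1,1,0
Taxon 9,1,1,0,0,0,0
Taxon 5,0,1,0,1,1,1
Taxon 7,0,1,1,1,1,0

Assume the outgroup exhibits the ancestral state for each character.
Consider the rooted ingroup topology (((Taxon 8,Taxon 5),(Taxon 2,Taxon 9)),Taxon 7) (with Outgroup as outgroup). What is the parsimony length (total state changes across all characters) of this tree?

9

Map each character onto (((Taxon 8,Taxon 5),(Taxon 2,Taxon 9)),Taxon 7) (rooted by Outgroup) and count the minimum state changes it requires (Fitch parsimony):
C1: 2; C2: 1; C3: 2; C4: 1; C5: 2; C6: 1.
Total tree length = 9.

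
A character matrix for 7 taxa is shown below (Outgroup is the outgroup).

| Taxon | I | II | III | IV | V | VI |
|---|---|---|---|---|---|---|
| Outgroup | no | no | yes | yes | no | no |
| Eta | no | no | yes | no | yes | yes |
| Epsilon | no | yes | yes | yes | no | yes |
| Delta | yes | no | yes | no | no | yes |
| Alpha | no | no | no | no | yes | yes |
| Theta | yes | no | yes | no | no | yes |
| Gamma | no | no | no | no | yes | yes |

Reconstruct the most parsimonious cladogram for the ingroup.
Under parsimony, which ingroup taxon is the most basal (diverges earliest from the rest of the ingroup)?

Epsilon

Character polarity is set by the outgroup: the derived state is whichever differs from the outgroup's state, so for III, IV the derived state is 'no', and for the remaining characters it is 'yes'.
I: derived state 'yes' in Delta and Theta only — synapomorphy for {Delta, Theta}.
II (derived state 'yes') is unique to Epsilon (autapomorphy; uninformative for grouping).
Only Alpha and Gamma show the derived state 'no' for III, supporting them as a clade.
Only Alpha, Delta, Eta, Gamma, and Theta show the derived state 'no' for IV, supporting them as a clade.
V: derived state 'yes' in Alpha, Eta, and Gamma only — synapomorphy for {Alpha, Eta, Gamma}.
All ingroup taxa share the derived state 'yes' for VI; it defines the ingroup but does not resolve relationships within it.
Most parsimonious ingroup topology: (((Eta,(Alpha,Gamma)),(Delta,Theta)),Epsilon).
Epsilon is sister to the clade containing all other ingroup taxa, so it is the earliest-diverging (most basal) ingroup lineage.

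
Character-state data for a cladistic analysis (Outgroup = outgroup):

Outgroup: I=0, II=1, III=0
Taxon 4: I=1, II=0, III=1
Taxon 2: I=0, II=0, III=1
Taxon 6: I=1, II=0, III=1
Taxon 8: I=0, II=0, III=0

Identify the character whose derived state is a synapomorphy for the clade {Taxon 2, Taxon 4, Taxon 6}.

Character polarity is set by the outgroup: the derived state is whichever differs from the outgroup's state, so for II the derived state is '0', and for the remaining characters it is '1'.
I: derived state '1' in Taxon 4 and Taxon 6 only — synapomorphy for {Taxon 4, Taxon 6}.
All ingroup taxa share the derived state '0' for II; it defines the ingroup but does not resolve relationships within it.
III: derived state '1' in Taxon 2, Taxon 4, and Taxon 6 only — synapomorphy for {Taxon 2, Taxon 4, Taxon 6}.
Most parsimonious ingroup topology: (((Taxon 6,Taxon 4),Taxon 2),Taxon 8).
The clade {Taxon 2, Taxon 4, Taxon 6} is supported by III: its derived state '1' occurs in exactly those taxa and in no other taxon (including the outgroup).

III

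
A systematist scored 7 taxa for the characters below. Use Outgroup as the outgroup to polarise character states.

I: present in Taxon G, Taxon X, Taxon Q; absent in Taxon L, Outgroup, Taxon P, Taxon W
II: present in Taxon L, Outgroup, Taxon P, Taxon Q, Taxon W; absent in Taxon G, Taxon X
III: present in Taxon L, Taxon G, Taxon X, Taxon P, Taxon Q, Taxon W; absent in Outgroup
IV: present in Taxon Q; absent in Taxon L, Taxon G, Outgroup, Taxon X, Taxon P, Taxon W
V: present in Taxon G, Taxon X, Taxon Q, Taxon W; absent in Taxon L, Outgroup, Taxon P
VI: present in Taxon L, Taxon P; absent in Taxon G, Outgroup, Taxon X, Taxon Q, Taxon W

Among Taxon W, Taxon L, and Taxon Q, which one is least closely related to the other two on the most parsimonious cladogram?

Taxon L

Character polarity is set by the outgroup: the derived state is whichever differs from the outgroup's state, so for II the derived state is 'absent', and for the remaining characters it is 'present'.
I (derived state 'present') is shared by Taxon G, Taxon Q, and Taxon X — a synapomorphy uniting that clade.
II (derived state 'absent') is shared by Taxon G and Taxon X — a synapomorphy uniting that clade.
All ingroup taxa share the derived state 'present' for III; it defines the ingroup but does not resolve relationships within it.
IV: derived state 'present' in Taxon Q only — an autapomorphy, so it tells us nothing about relationships among taxa.
V (derived state 'present') is shared by Taxon G, Taxon Q, Taxon W, and Taxon X — a synapomorphy uniting that clade.
VI (derived state 'present') is shared by Taxon L and Taxon P — a synapomorphy uniting that clade.
Most parsimonious ingroup topology: ((Taxon P,Taxon L),((Taxon Q,(Taxon G,Taxon X)),Taxon W)).
Taxon Q and Taxon W share a more recent common ancestor with each other than either does with Taxon L, so Taxon L is the least closely related of the three.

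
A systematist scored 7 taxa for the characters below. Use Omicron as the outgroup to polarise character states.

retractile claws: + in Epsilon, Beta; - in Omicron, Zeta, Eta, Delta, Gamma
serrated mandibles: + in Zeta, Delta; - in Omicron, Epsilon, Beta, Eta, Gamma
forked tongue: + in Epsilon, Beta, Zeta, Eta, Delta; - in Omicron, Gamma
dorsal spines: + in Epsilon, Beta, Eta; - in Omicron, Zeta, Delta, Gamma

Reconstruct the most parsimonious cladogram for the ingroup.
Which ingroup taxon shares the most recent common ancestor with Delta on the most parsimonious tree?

The outgroup has state '-' for every character, so '+' is the derived state throughout.
retractile claws (derived state '+') is shared by Beta and Epsilon — a synapomorphy uniting that clade.
serrated mandibles: derived state '+' in Delta and Zeta only — synapomorphy for {Delta, Zeta}.
Only Beta, Delta, Epsilon, Eta, and Zeta show the derived state '+' for forked tongue, supporting them as a clade.
dorsal spines: derived state '+' in Beta, Epsilon, and Eta only — synapomorphy for {Beta, Epsilon, Eta}.
Most parsimonious ingroup topology: ((((Epsilon,Beta),Eta),(Zeta,Delta)),Gamma).
Delta and Zeta form a cherry on this tree, so they are sister taxa.

Zeta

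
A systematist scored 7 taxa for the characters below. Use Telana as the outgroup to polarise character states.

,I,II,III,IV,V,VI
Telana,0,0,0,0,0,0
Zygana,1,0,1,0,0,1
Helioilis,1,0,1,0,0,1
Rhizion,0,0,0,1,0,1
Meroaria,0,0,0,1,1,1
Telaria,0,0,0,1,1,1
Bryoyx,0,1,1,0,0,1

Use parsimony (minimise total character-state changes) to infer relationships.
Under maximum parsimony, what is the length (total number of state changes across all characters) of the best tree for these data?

The outgroup has state '0' for every character, so '1' is the derived state throughout.
I: derived state '1' in Helioilis and Zygana only — synapomorphy for {Helioilis, Zygana}.
II (derived state '1') is unique to Bryoyx (autapomorphy; uninformative for grouping).
III (derived state '1') is shared by Bryoyx, Helioilis, and Zygana — a synapomorphy uniting that clade.
IV (derived state '1') is shared by Meroaria, Rhizion, and Telaria — a synapomorphy uniting that clade.
V: derived state '1' in Meroaria and Telaria only — synapomorphy for {Meroaria, Telaria}.
VI (derived state '1') is shared by all ingroup taxa — unites the whole ingroup.
Most parsimonious ingroup topology: (((Zygana,Helioilis),Bryoyx),(Rhizion,(Meroaria,Telaria))).
Changes per character on this tree: I: 1; II: 1; III: 1; IV: 1; V: 1; VI: 1.
Total = 6.

6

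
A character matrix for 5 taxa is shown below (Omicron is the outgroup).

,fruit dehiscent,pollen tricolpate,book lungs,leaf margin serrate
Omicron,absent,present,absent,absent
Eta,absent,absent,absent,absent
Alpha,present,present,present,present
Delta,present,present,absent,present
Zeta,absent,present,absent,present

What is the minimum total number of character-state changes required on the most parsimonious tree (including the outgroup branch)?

4

Character polarity is set by the outgroup: the derived state is whichever differs from the outgroup's state, so for pollen tricolpate the derived state is 'absent', and for the remaining characters it is 'present'.
fruit dehiscent: derived state 'present' in Alpha and Delta only — synapomorphy for {Alpha, Delta}.
pollen tricolpate (derived state 'absent') is unique to Eta (autapomorphy; uninformative for grouping).
book lungs: derived state 'present' in Alpha only — an autapomorphy, so it tells us nothing about relationships among taxa.
leaf margin serrate (derived state 'present') is shared by Alpha, Delta, and Zeta — a synapomorphy uniting that clade.
Most parsimonious ingroup topology: (Eta,((Alpha,Delta),Zeta)).
Changes per character on this tree: fruit dehiscent: 1; pollen tricolpate: 1; book lungs: 1; leaf margin serrate: 1.
Total = 4.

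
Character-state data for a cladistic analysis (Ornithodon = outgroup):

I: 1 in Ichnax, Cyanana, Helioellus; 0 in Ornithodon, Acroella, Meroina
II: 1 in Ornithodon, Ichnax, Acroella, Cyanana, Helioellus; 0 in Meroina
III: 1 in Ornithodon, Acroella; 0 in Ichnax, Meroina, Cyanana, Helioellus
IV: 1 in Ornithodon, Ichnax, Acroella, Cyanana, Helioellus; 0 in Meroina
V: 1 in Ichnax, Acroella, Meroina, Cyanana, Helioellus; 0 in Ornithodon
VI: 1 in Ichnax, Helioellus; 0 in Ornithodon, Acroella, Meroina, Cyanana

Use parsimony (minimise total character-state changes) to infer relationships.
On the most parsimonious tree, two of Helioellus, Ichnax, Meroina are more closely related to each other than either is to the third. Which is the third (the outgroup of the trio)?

Character polarity is set by the outgroup: the derived state is whichever differs from the outgroup's state, so for II, III, IV the derived state is '0', and for the remaining characters it is '1'.
Only Cyanana, Helioellus, and Ichnax show the derived state '1' for I, supporting them as a clade.
II (derived state '0') is unique to Meroina (autapomorphy; uninformative for grouping).
III (derived state '0') is shared by Cyanana, Helioellus, Ichnax, and Meroina — a synapomorphy uniting that clade.
IV: derived state '0' in Meroina only — an autapomorphy, so it tells us nothing about relationships among taxa.
V (derived state '1') is shared by all ingroup taxa — unites the whole ingroup.
VI: derived state '1' in Helioellus and Ichnax only — synapomorphy for {Helioellus, Ichnax}.
Most parsimonious ingroup topology: ((((Ichnax,Helioellus),Cyanana),Meroina),Acroella).
Helioellus and Ichnax share a more recent common ancestor with each other than either does with Meroina, so Meroina is the least closely related of the three.

Meroina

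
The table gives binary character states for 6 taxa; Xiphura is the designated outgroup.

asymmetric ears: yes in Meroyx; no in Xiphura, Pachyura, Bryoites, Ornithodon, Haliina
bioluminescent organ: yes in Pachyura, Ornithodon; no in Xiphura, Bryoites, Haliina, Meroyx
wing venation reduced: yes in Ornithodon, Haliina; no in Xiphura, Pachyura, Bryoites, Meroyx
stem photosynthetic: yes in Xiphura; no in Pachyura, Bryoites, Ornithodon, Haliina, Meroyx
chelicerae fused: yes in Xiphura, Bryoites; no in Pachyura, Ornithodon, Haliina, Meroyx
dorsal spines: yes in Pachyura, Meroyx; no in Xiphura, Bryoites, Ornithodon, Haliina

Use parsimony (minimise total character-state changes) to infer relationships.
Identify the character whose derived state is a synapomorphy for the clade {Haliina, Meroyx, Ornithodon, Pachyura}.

chelicerae fused

Character polarity is set by the outgroup: the derived state is whichever differs from the outgroup's state, so for stem photosynthetic, chelicerae fused the derived state is 'no', and for the remaining characters it is 'yes'.
asymmetric ears (derived state 'yes') is unique to Meroyx (autapomorphy; uninformative for grouping).
bioluminescent organ groups Ornithodon and Pachyura, which is incompatible with the clades supported by the remaining characters; treating it as convergent (homoplasy) costs fewer steps than any alternative tree.
Only Haliina and Ornithodon show the derived state 'yes' for wing venation reduced, supporting them as a clade.
All ingroup taxa share the derived state 'no' for stem photosynthetic; it defines the ingroup but does not resolve relationships within it.
Only Haliina, Meroyx, Ornithodon, and Pachyura show the derived state 'no' for chelicerae fused, supporting them as a clade.
dorsal spines (derived state 'yes') is shared by Meroyx and Pachyura — a synapomorphy uniting that clade.
Most parsimonious ingroup topology: (((Ornithodon,Haliina),(Pachyura,Meroyx)),Bryoites).
The clade {Haliina, Meroyx, Ornithodon, Pachyura} is supported by chelicerae fused: its derived state 'no' occurs in exactly those taxa and in no other taxon (including the outgroup).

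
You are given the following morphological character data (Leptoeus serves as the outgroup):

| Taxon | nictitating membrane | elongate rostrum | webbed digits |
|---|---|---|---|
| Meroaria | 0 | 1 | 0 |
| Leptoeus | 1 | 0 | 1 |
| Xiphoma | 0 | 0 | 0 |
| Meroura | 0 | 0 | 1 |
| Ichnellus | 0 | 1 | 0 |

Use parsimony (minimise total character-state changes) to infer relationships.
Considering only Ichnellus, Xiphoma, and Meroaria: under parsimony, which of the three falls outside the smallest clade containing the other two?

Xiphoma

Character polarity is set by the outgroup: the derived state is whichever differs from the outgroup's state, so for nictitating membrane, webbed digits the derived state is '0', and for the remaining characters it is '1'.
All ingroup taxa share the derived state '0' for nictitating membrane; it defines the ingroup but does not resolve relationships within it.
Only Ichnellus and Meroaria show the derived state '1' for elongate rostrum, supporting them as a clade.
webbed digits: derived state '0' in Ichnellus, Meroaria, and Xiphoma only — synapomorphy for {Ichnellus, Meroaria, Xiphoma}.
Most parsimonious ingroup topology: (Meroura,((Meroaria,Ichnellus),Xiphoma)).
Ichnellus and Meroaria share a more recent common ancestor with each other than either does with Xiphoma, so Xiphoma is the least closely related of the three.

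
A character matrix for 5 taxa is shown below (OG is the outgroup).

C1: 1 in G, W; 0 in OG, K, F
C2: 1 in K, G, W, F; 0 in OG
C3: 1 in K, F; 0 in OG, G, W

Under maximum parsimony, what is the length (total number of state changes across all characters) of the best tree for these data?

The outgroup has state '0' for every character, so '1' is the derived state throughout.
C1 (derived state '1') is shared by G and W — a synapomorphy uniting that clade.
All ingroup taxa share the derived state '1' for C2; it defines the ingroup but does not resolve relationships within it.
C3 (derived state '1') is shared by F and K — a synapomorphy uniting that clade.
Most parsimonious ingroup topology: ((K,F),(G,W)).
Changes per character on this tree: C1: 1; C2: 1; C3: 1.
Total = 3.

3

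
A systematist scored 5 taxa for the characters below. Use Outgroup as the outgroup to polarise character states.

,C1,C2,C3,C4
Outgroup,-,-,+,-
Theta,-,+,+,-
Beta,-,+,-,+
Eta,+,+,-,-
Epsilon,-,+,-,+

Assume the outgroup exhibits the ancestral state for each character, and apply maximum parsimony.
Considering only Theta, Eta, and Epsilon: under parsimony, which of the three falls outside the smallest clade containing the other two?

Theta

Character polarity is set by the outgroup: the derived state is whichever differs from the outgroup's state, so for C3 the derived state is '-', and for the remaining characters it is '+'.
C1 (derived state '+') is unique to Eta (autapomorphy; uninformative for grouping).
C2 (derived state '+') is shared by all ingroup taxa — unites the whole ingroup.
C3: derived state '-' in Beta, Epsilon, and Eta only — synapomorphy for {Beta, Epsilon, Eta}.
Only Beta and Epsilon show the derived state '+' for C4, supporting them as a clade.
Most parsimonious ingroup topology: (Theta,((Beta,Epsilon),Eta)).
Eta and Epsilon share a more recent common ancestor with each other than either does with Theta, so Theta is the least closely related of the three.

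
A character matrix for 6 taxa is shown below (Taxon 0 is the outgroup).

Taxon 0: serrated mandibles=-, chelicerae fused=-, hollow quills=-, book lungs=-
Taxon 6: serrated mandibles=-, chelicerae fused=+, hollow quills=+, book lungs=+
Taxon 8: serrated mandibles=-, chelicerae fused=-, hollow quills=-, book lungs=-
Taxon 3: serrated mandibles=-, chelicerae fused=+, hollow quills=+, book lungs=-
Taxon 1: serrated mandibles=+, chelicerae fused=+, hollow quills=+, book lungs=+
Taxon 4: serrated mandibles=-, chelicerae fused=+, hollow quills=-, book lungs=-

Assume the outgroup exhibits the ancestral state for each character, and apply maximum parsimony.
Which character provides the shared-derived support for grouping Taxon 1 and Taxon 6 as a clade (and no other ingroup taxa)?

book lungs

The outgroup has state '-' for every character, so '+' is the derived state throughout.
serrated mandibles: derived state '+' in Taxon 1 only — an autapomorphy, so it tells us nothing about relationships among taxa.
Only Taxon 1, Taxon 3, Taxon 4, and Taxon 6 show the derived state '+' for chelicerae fused, supporting them as a clade.
Only Taxon 1, Taxon 3, and Taxon 6 show the derived state '+' for hollow quills, supporting them as a clade.
book lungs: derived state '+' in Taxon 1 and Taxon 6 only — synapomorphy for {Taxon 1, Taxon 6}.
Most parsimonious ingroup topology: ((((Taxon 6,Taxon 1),Taxon 3),Taxon 4),Taxon 8).
The clade {Taxon 1, Taxon 6} is supported by book lungs: its derived state '+' occurs in exactly those taxa and in no other taxon (including the outgroup).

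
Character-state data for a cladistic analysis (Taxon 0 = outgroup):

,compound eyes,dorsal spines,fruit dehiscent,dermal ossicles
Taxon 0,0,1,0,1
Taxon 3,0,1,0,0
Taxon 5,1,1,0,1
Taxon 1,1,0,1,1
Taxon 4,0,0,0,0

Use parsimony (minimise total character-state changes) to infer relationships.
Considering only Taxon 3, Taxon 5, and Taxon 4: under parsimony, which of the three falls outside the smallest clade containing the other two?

Taxon 5

Character polarity is set by the outgroup: the derived state is whichever differs from the outgroup's state, so for dorsal spines, dermal ossicles the derived state is '0', and for the remaining characters it is '1'.
compound eyes: derived state '1' in Taxon 1 and Taxon 5 only — synapomorphy for {Taxon 1, Taxon 5}.
dorsal spines (state '0') occurs in Taxon 1 and Taxon 4 but conflicts with the nesting implied by the other characters — most parsimoniously interpreted as homoplasy.
fruit dehiscent (derived state '1') is unique to Taxon 1 (autapomorphy; uninformative for grouping).
dermal ossicles (derived state '0') is shared by Taxon 3 and Taxon 4 — a synapomorphy uniting that clade.
Most parsimonious ingroup topology: ((Taxon 5,Taxon 1),(Taxon 3,Taxon 4)).
Taxon 3 and Taxon 4 share a more recent common ancestor with each other than either does with Taxon 5, so Taxon 5 is the least closely related of the three.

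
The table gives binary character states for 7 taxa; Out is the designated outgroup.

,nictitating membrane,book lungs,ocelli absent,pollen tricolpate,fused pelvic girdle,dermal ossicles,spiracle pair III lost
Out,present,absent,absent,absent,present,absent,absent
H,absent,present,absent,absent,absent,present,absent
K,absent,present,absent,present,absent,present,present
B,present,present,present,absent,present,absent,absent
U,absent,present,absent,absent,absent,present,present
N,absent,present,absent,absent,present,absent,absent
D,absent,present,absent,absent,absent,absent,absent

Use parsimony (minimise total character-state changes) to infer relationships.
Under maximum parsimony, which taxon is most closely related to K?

U

Character polarity is set by the outgroup: the derived state is whichever differs from the outgroup's state, so for nictitating membrane, fused pelvic girdle the derived state is 'absent', and for the remaining characters it is 'present'.
Only D, H, K, N, and U show the derived state 'absent' for nictitating membrane, supporting them as a clade.
book lungs (derived state 'present') is shared by all ingroup taxa — unites the whole ingroup.
ocelli absent (derived state 'present') is unique to B (autapomorphy; uninformative for grouping).
pollen tricolpate: derived state 'present' in K only — an autapomorphy, so it tells us nothing about relationships among taxa.
Only D, H, K, and U show the derived state 'absent' for fused pelvic girdle, supporting them as a clade.
Only H, K, and U show the derived state 'present' for dermal ossicles, supporting them as a clade.
spiracle pair III lost: derived state 'present' in K and U only — synapomorphy for {K, U}.
Most parsimonious ingroup topology: ((((H,(K,U)),D),N),B).
K and U form a cherry on this tree, so they are sister taxa.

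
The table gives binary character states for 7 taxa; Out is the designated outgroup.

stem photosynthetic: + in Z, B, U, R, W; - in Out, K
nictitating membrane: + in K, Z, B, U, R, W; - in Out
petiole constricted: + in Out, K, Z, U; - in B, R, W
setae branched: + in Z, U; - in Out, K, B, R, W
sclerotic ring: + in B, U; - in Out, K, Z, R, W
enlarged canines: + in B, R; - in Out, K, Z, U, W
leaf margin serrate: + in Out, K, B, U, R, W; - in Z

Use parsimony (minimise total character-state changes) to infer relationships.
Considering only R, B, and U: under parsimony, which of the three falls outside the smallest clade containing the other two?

Character polarity is set by the outgroup: the derived state is whichever differs from the outgroup's state, so for petiole constricted, leaf margin serrate the derived state is '-', and for the remaining characters it is '+'.
stem photosynthetic: derived state '+' in B, R, U, W, and Z only — synapomorphy for {B, R, U, W, Z}.
nictitating membrane (derived state '+') is shared by all ingroup taxa — unites the whole ingroup.
petiole constricted: derived state '-' in B, R, and W only — synapomorphy for {B, R, W}.
setae branched (derived state '+') is shared by U and Z — a synapomorphy uniting that clade.
sclerotic ring (state '+') occurs in B and U but conflicts with the nesting implied by the other characters — most parsimoniously interpreted as homoplasy.
Only B and R show the derived state '+' for enlarged canines, supporting them as a clade.
leaf margin serrate (derived state '-') is unique to Z (autapomorphy; uninformative for grouping).
Most parsimonious ingroup topology: (K,((Z,U),((B,R),W))).
R and B share a more recent common ancestor with each other than either does with U, so U is the least closely related of the three.

U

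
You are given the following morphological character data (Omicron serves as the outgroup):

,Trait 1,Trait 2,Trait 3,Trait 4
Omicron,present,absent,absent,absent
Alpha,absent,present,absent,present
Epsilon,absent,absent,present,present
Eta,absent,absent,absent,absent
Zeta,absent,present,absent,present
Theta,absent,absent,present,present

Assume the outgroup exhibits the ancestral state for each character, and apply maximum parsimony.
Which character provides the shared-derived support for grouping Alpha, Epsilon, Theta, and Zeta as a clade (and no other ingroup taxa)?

Character polarity is set by the outgroup: the derived state is whichever differs from the outgroup's state, so for Trait 1 the derived state is 'absent', and for the remaining characters it is 'present'.
All ingroup taxa share the derived state 'absent' for Trait 1; it defines the ingroup but does not resolve relationships within it.
Only Alpha and Zeta show the derived state 'present' for Trait 2, supporting them as a clade.
Only Epsilon and Theta show the derived state 'present' for Trait 3, supporting them as a clade.
Trait 4: derived state 'present' in Alpha, Epsilon, Theta, and Zeta only — synapomorphy for {Alpha, Epsilon, Theta, Zeta}.
Most parsimonious ingroup topology: (((Alpha,Zeta),(Epsilon,Theta)),Eta).
The clade {Alpha, Epsilon, Theta, Zeta} is supported by Trait 4: its derived state 'present' occurs in exactly those taxa and in no other taxon (including the outgroup).

Trait 4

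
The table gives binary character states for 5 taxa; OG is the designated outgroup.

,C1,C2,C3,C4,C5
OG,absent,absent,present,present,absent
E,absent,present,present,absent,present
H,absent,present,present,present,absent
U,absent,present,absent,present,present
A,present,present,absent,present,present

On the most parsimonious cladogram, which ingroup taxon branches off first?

Character polarity is set by the outgroup: the derived state is whichever differs from the outgroup's state, so for C3, C4 the derived state is 'absent', and for the remaining characters it is 'present'.
C1 (derived state 'present') is unique to A (autapomorphy; uninformative for grouping).
All ingroup taxa share the derived state 'present' for C2; it defines the ingroup but does not resolve relationships within it.
Only A and U show the derived state 'absent' for C3, supporting them as a clade.
C4: derived state 'absent' in E only — an autapomorphy, so it tells us nothing about relationships among taxa.
C5 (derived state 'present') is shared by A, E, and U — a synapomorphy uniting that clade.
Most parsimonious ingroup topology: ((E,(U,A)),H).
H is sister to the clade containing all other ingroup taxa, so it is the earliest-diverging (most basal) ingroup lineage.

H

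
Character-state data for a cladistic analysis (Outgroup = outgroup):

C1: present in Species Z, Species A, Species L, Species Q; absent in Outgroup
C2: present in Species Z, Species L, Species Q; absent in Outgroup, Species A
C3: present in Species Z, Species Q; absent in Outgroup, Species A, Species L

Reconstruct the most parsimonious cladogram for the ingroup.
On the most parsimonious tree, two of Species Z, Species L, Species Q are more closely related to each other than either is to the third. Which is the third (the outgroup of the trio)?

Species L

The outgroup has state 'absent' for every character, so 'present' is the derived state throughout.
C1 (derived state 'present') is shared by all ingroup taxa — unites the whole ingroup.
Only Species L, Species Q, and Species Z show the derived state 'present' for C2, supporting them as a clade.
Only Species Q and Species Z show the derived state 'present' for C3, supporting them as a clade.
Most parsimonious ingroup topology: (((Species Z,Species Q),Species L),Species A).
Species Q and Species Z share a more recent common ancestor with each other than either does with Species L, so Species L is the least closely related of the three.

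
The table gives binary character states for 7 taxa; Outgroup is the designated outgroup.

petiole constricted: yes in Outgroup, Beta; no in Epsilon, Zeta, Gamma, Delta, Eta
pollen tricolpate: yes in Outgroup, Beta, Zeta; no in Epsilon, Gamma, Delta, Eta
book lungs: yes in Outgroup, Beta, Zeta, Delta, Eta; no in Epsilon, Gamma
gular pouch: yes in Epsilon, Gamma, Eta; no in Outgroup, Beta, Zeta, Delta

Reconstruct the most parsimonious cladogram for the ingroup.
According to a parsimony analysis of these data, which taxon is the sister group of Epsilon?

Character polarity is set by the outgroup: the derived state is whichever differs from the outgroup's state, so for petiole constricted, pollen tricolpate, book lungs the derived state is 'no', and for the remaining characters it is 'yes'.
petiole constricted: derived state 'no' in Delta, Epsilon, Eta, Gamma, and Zeta only — synapomorphy for {Delta, Epsilon, Eta, Gamma, Zeta}.
Only Delta, Epsilon, Eta, and Gamma show the derived state 'no' for pollen tricolpate, supporting them as a clade.
book lungs (derived state 'no') is shared by Epsilon and Gamma — a synapomorphy uniting that clade.
Only Epsilon, Eta, and Gamma show the derived state 'yes' for gular pouch, supporting them as a clade.
Most parsimonious ingroup topology: (((((Epsilon,Gamma),Eta),Delta),Zeta),Beta).
Epsilon and Gamma form a cherry on this tree, so they are sister taxa.

Gamma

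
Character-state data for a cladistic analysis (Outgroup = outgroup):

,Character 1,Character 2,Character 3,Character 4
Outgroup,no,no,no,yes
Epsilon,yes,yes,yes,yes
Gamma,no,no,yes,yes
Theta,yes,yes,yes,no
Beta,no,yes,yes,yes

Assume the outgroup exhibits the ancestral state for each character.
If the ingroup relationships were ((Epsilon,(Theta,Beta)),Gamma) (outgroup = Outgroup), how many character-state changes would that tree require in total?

5

Map each character onto ((Epsilon,(Theta,Beta)),Gamma) (rooted by Outgroup) and count the minimum state changes it requires (Fitch parsimony):
Character 1: 2; Character 2: 1; Character 3: 1; Character 4: 1.
Total tree length = 5.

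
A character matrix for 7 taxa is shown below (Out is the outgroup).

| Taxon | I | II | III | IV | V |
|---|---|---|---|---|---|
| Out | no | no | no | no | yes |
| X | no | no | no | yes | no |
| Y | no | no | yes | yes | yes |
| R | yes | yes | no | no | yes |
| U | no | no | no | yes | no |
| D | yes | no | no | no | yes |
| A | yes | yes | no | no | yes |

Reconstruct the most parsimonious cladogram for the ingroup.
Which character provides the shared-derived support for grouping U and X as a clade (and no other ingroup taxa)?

Character polarity is set by the outgroup: the derived state is whichever differs from the outgroup's state, so for V the derived state is 'no', and for the remaining characters it is 'yes'.
I (derived state 'yes') is shared by A, D, and R — a synapomorphy uniting that clade.
II (derived state 'yes') is shared by A and R — a synapomorphy uniting that clade.
III: derived state 'yes' in Y only — an autapomorphy, so it tells us nothing about relationships among taxa.
IV: derived state 'yes' in U, X, and Y only — synapomorphy for {U, X, Y}.
V (derived state 'no') is shared by U and X — a synapomorphy uniting that clade.
Most parsimonious ingroup topology: (((X,U),Y),((R,A),D)).
The clade {U, X} is supported by V: its derived state 'no' occurs in exactly those taxa and in no other taxon (including the outgroup).

V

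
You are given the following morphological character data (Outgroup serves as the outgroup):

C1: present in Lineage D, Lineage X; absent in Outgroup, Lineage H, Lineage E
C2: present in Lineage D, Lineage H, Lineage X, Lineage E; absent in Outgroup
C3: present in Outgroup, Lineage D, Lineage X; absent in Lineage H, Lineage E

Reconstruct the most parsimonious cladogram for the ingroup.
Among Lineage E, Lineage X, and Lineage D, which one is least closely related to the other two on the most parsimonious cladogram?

Lineage E

Character polarity is set by the outgroup: the derived state is whichever differs from the outgroup's state, so for C3 the derived state is 'absent', and for the remaining characters it is 'present'.
C1 (derived state 'present') is shared by Lineage D and Lineage X — a synapomorphy uniting that clade.
All ingroup taxa share the derived state 'present' for C2; it defines the ingroup but does not resolve relationships within it.
C3 (derived state 'absent') is shared by Lineage E and Lineage H — a synapomorphy uniting that clade.
Most parsimonious ingroup topology: ((Lineage D,Lineage X),(Lineage H,Lineage E)).
Lineage D and Lineage X share a more recent common ancestor with each other than either does with Lineage E, so Lineage E is the least closely related of the three.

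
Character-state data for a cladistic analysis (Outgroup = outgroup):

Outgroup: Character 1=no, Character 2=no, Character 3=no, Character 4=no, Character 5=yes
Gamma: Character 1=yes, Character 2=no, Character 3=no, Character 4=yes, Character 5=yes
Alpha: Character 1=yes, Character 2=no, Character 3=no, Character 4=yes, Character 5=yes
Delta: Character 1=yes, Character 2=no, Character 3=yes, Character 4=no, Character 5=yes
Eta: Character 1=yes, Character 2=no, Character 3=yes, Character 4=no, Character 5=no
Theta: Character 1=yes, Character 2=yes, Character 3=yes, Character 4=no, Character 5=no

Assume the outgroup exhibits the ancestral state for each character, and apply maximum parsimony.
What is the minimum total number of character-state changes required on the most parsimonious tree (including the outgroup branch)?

5

Character polarity is set by the outgroup: the derived state is whichever differs from the outgroup's state, so for Character 5 the derived state is 'no', and for the remaining characters it is 'yes'.
Character 1 (derived state 'yes') is shared by all ingroup taxa — unites the whole ingroup.
Character 2: derived state 'yes' in Theta only — an autapomorphy, so it tells us nothing about relationships among taxa.
Character 3: derived state 'yes' in Delta, Eta, and Theta only — synapomorphy for {Delta, Eta, Theta}.
Only Alpha and Gamma show the derived state 'yes' for Character 4, supporting them as a clade.
Only Eta and Theta show the derived state 'no' for Character 5, supporting them as a clade.
Most parsimonious ingroup topology: ((Gamma,Alpha),(Delta,(Eta,Theta))).
Changes per character on this tree: Character 1: 1; Character 2: 1; Character 3: 1; Character 4: 1; Character 5: 1.
Total = 5.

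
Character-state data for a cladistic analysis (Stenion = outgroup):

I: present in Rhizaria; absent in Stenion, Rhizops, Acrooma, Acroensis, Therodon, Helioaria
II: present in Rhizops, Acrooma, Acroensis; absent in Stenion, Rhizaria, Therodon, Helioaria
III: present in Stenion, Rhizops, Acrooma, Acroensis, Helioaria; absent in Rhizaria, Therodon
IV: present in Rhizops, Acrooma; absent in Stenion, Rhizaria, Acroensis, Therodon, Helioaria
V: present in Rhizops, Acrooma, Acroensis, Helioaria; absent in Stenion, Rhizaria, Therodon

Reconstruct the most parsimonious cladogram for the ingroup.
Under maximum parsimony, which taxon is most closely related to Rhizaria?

Therodon

Character polarity is set by the outgroup: the derived state is whichever differs from the outgroup's state, so for III the derived state is 'absent', and for the remaining characters it is 'present'.
I (derived state 'present') is unique to Rhizaria (autapomorphy; uninformative for grouping).
II: derived state 'present' in Acroensis, Acrooma, and Rhizops only — synapomorphy for {Acroensis, Acrooma, Rhizops}.
Only Rhizaria and Therodon show the derived state 'absent' for III, supporting them as a clade.
IV: derived state 'present' in Acrooma and Rhizops only — synapomorphy for {Acrooma, Rhizops}.
Only Acroensis, Acrooma, Helioaria, and Rhizops show the derived state 'present' for V, supporting them as a clade.
Most parsimonious ingroup topology: ((((Rhizops,Acrooma),Acroensis),Helioaria),(Rhizaria,Therodon)).
Rhizaria and Therodon form a cherry on this tree, so they are sister taxa.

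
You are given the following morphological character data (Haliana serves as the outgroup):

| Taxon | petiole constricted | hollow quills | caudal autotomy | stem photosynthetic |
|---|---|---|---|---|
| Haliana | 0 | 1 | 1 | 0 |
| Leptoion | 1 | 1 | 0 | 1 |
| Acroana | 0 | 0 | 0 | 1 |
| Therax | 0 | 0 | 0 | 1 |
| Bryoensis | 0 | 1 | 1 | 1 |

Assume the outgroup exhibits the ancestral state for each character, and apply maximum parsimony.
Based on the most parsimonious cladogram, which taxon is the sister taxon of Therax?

Acroana

Character polarity is set by the outgroup: the derived state is whichever differs from the outgroup's state, so for hollow quills, caudal autotomy the derived state is '0', and for the remaining characters it is '1'.
petiole constricted (derived state '1') is unique to Leptoion (autapomorphy; uninformative for grouping).
hollow quills: derived state '0' in Acroana and Therax only — synapomorphy for {Acroana, Therax}.
caudal autotomy: derived state '0' in Acroana, Leptoion, and Therax only — synapomorphy for {Acroana, Leptoion, Therax}.
stem photosynthetic (derived state '1') is shared by all ingroup taxa — unites the whole ingroup.
Most parsimonious ingroup topology: ((Leptoion,(Acroana,Therax)),Bryoensis).
Therax and Acroana form a cherry on this tree, so they are sister taxa.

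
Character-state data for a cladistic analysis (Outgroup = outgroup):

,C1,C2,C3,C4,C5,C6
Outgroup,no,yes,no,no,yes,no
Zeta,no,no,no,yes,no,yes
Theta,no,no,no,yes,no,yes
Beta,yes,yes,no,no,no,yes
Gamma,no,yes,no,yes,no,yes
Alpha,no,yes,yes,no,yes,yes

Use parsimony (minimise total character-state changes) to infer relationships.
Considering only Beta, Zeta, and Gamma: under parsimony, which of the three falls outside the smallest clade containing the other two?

Character polarity is set by the outgroup: the derived state is whichever differs from the outgroup's state, so for C2, C5 the derived state is 'no', and for the remaining characters it is 'yes'.
C1: derived state 'yes' in Beta only — an autapomorphy, so it tells us nothing about relationships among taxa.
C2: derived state 'no' in Theta and Zeta only — synapomorphy for {Theta, Zeta}.
C3: derived state 'yes' in Alpha only — an autapomorphy, so it tells us nothing about relationships among taxa.
C4 (derived state 'yes') is shared by Gamma, Theta, and Zeta — a synapomorphy uniting that clade.
Only Beta, Gamma, Theta, and Zeta show the derived state 'no' for C5, supporting them as a clade.
C6 (derived state 'yes') is shared by all ingroup taxa — unites the whole ingroup.
Most parsimonious ingroup topology: ((((Zeta,Theta),Gamma),Beta),Alpha).
Gamma and Zeta share a more recent common ancestor with each other than either does with Beta, so Beta is the least closely related of the three.

Beta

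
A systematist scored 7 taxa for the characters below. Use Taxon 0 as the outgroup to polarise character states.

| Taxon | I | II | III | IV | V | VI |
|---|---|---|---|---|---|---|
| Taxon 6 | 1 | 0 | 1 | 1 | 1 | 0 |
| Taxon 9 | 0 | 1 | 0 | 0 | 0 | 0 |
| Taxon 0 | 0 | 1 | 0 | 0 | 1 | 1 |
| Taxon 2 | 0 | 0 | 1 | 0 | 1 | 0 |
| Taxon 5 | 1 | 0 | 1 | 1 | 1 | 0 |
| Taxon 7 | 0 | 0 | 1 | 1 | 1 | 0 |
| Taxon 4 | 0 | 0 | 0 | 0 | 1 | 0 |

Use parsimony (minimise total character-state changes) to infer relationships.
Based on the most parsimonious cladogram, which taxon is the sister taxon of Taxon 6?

Character polarity is set by the outgroup: the derived state is whichever differs from the outgroup's state, so for II, V, VI the derived state is '0', and for the remaining characters it is '1'.
Only Taxon 5 and Taxon 6 show the derived state '1' for I, supporting them as a clade.
II (derived state '0') is shared by Taxon 2, Taxon 4, Taxon 5, Taxon 6, and Taxon 7 — a synapomorphy uniting that clade.
III (derived state '1') is shared by Taxon 2, Taxon 5, Taxon 6, and Taxon 7 — a synapomorphy uniting that clade.
Only Taxon 5, Taxon 6, and Taxon 7 show the derived state '1' for IV, supporting them as a clade.
V (derived state '0') is unique to Taxon 9 (autapomorphy; uninformative for grouping).
VI (derived state '0') is shared by all ingroup taxa — unites the whole ingroup.
Most parsimonious ingroup topology: (((Taxon 2,((Taxon 6,Taxon 5),Taxon 7)),Taxon 4),Taxon 9).
Taxon 6 and Taxon 5 form a cherry on this tree, so they are sister taxa.

Taxon 5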